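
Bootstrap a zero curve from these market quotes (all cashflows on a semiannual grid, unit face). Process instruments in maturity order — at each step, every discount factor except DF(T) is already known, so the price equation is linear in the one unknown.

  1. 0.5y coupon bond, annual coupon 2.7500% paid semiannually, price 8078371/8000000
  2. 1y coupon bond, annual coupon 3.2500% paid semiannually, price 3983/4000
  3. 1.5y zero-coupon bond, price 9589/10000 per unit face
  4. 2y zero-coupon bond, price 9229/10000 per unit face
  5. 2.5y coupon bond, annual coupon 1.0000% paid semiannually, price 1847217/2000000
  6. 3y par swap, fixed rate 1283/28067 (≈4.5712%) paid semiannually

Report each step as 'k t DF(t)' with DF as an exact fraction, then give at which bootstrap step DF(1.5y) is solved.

1 1/2 9961/10000
2 1 9639/10000
3 3/2 9589/10000
4 2 9229/10000
5 5/2 8999/10000
6 3 8717/10000
DF(1.5y) is solved at step 3

step 1 [0.5y] bond c/2=11/800: DF=(8078371/8000000 − 11/800·(0))/(1+11/800) = 9961/10000 ≈ 0.996100
step 2 [1y] bond c/2=13/800: DF=(3983/4000 − 13/800·(0.996100))/(1+13/800) = 9639/10000 ≈ 0.963900
step 3 [1.5y] zero: DF = P = 9589/10000 ≈ 0.958900
step 4 [2y] zero: DF = P = 9229/10000 ≈ 0.922900
step 5 [2.5y] bond c/2=1/200: DF=(1847217/2000000 − 1/200·(0.996100+0.963900+0.958900+0.922900))/(1+1/200) = 8999/10000 ≈ 0.899900
step 6 [3y] swap r/2=1283/56134: DF=(1 − 1283/56134·(0.996100+0.963900+0.958900+0.922900+0.899900))/(1+1283/56134) = 8717/10000 ≈ 0.871700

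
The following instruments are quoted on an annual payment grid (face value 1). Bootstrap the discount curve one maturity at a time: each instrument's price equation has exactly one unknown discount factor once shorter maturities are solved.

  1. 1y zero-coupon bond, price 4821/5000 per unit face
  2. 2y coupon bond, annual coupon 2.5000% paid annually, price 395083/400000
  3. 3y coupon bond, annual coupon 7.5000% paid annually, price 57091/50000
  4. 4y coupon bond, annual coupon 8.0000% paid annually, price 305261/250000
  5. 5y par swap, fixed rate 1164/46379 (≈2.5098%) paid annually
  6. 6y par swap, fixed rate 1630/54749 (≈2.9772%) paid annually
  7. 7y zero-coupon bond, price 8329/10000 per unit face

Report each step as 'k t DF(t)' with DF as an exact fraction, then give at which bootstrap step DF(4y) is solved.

step 1 [1y] zero: DF = P = 4821/5000 ≈ 0.964200
step 2 [2y] bond c/1=1/40: DF=(395083/400000 − 1/40·(0.964200))/(1+1/40) = 9401/10000 ≈ 0.940100
step 3 [3y] bond c/1=3/40: DF=(57091/50000 − 3/40·(0.964200+0.940100))/(1+3/40) = 9293/10000 ≈ 0.929300
step 4 [4y] bond c/1=2/25: DF=(305261/250000 − 2/25·(0.964200+0.940100+0.929300))/(1+2/25) = 9207/10000 ≈ 0.920700
step 5 [5y] swap r/1=1164/46379: DF=(1 − 1164/46379·(0.964200+0.940100+0.929300+0.920700))/(1+1164/46379) = 2209/2500 ≈ 0.883600
step 6 [6y] swap r/1=1630/54749: DF=(1 − 1630/54749·(0.964200+0.940100+0.929300+0.920700+0.883600))/(1+1630/54749) = 837/1000 ≈ 0.837000
step 7 [7y] zero: DF = P = 8329/10000 ≈ 0.832900

1 1 4821/5000
2 2 9401/10000
3 3 9293/10000
4 4 9207/10000
5 5 2209/2500
6 6 837/1000
7 7 8329/10000
DF(4y) is solved at step 4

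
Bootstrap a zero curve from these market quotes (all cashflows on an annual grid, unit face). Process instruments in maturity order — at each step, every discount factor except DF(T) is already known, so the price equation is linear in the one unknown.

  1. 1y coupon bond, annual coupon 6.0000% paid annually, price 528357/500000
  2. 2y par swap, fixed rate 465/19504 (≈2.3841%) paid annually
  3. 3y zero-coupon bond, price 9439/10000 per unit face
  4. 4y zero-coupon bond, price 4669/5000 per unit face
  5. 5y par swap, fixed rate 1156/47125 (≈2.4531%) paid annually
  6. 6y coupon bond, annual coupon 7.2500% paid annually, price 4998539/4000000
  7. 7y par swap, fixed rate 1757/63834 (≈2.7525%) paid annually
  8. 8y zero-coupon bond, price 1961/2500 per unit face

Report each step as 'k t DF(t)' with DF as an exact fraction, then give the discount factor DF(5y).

step 1 [1y] bond c/1=3/50: DF=(528357/500000 − 3/50·(0))/(1+3/50) = 9969/10000 ≈ 0.996900
step 2 [2y] swap r/1=465/19504: DF=(1 − 465/19504·(0.996900))/(1+465/19504) = 1907/2000 ≈ 0.953500
step 3 [3y] zero: DF = P = 9439/10000 ≈ 0.943900
step 4 [4y] zero: DF = P = 4669/5000 ≈ 0.933800
step 5 [5y] swap r/1=1156/47125: DF=(1 − 1156/47125·(0.996900+0.953500+0.943900+0.933800))/(1+1156/47125) = 2211/2500 ≈ 0.884400
step 6 [6y] bond c/1=29/400: DF=(4998539/4000000 − 29/400·(0.996900+0.953500+0.943900+0.933800+0.884400))/(1+29/400) = 4233/5000 ≈ 0.846600
step 7 [7y] swap r/1=1757/63834: DF=(1 − 1757/63834·(0.996900+0.953500+0.943900+0.933800+0.884400+0.846600))/(1+1757/63834) = 8243/10000 ≈ 0.824300
step 8 [8y] zero: DF = P = 1961/2500 ≈ 0.784400

1 1 9969/10000
2 2 1907/2000
3 3 9439/10000
4 4 4669/5000
5 5 2211/2500
6 6 4233/5000
7 7 8243/10000
8 8 1961/2500
DF(5y) = 2211/2500 ≈ 0.884400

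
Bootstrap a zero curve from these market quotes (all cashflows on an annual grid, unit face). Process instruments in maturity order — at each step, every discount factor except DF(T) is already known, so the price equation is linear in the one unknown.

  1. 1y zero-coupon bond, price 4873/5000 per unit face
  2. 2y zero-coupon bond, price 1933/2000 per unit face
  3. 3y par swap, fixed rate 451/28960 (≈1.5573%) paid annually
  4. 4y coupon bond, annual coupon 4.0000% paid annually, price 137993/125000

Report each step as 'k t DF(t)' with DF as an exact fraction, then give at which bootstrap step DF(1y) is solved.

1 1 4873/5000
2 2 1933/2000
3 3 9549/10000
4 4 9501/10000
DF(1y) is solved at step 1

step 1 [1y] zero: DF = P = 4873/5000 ≈ 0.974600
step 2 [2y] zero: DF = P = 1933/2000 ≈ 0.966500
step 3 [3y] swap r/1=451/28960: DF=(1 − 451/28960·(0.974600+0.966500))/(1+451/28960) = 9549/10000 ≈ 0.954900
step 4 [4y] bond c/1=1/25: DF=(137993/125000 − 1/25·(0.974600+0.966500+0.954900))/(1+1/25) = 9501/10000 ≈ 0.950100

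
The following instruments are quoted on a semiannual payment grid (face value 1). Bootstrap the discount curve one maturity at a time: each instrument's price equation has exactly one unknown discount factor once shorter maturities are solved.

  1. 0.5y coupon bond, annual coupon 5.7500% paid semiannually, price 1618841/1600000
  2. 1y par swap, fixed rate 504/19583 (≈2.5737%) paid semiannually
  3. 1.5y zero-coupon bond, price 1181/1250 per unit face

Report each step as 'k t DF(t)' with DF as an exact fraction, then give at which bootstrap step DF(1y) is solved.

step 1 [0.5y] bond c/2=23/800: DF=(1618841/1600000 − 23/800·(0))/(1+23/800) = 1967/2000 ≈ 0.983500
step 2 [1y] swap r/2=252/19583: DF=(1 − 252/19583·(0.983500))/(1+252/19583) = 2437/2500 ≈ 0.974800
step 3 [1.5y] zero: DF = P = 1181/1250 ≈ 0.944800

1 1/2 1967/2000
2 1 2437/2500
3 3/2 1181/1250
DF(1y) is solved at step 2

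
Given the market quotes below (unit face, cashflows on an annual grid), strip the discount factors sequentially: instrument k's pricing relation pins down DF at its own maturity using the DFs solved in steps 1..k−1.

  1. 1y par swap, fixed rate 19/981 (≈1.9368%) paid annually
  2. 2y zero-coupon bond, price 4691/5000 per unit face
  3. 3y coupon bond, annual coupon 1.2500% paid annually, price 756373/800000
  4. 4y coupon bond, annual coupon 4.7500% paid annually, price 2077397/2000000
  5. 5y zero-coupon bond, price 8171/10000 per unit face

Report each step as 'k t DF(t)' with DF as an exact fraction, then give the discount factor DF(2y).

1 1 981/1000
2 2 4691/5000
3 3 9101/10000
4 4 8633/10000
5 5 8171/10000
DF(2y) = 4691/5000 ≈ 0.938200

step 1 [1y] swap r/1=19/981: DF=(1 − 19/981·(0))/(1+19/981) = 981/1000 ≈ 0.981000
step 2 [2y] zero: DF = P = 4691/5000 ≈ 0.938200
step 3 [3y] bond c/1=1/80: DF=(756373/800000 − 1/80·(0.981000+0.938200))/(1+1/80) = 9101/10000 ≈ 0.910100
step 4 [4y] bond c/1=19/400: DF=(2077397/2000000 − 19/400·(0.981000+0.938200+0.910100))/(1+19/400) = 8633/10000 ≈ 0.863300
step 5 [5y] zero: DF = P = 8171/10000 ≈ 0.817100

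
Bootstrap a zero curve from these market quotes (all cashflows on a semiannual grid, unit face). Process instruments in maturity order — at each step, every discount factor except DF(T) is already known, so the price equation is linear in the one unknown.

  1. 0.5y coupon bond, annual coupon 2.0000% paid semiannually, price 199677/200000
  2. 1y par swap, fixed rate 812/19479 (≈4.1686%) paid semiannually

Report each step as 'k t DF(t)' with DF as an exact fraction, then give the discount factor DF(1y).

step 1 [0.5y] bond c/2=1/100: DF=(199677/200000 − 1/100·(0))/(1+1/100) = 1977/2000 ≈ 0.988500
step 2 [1y] swap r/2=406/19479: DF=(1 − 406/19479·(0.988500))/(1+406/19479) = 4797/5000 ≈ 0.959400

1 1/2 1977/2000
2 1 4797/5000
DF(1y) = 4797/5000 ≈ 0.959400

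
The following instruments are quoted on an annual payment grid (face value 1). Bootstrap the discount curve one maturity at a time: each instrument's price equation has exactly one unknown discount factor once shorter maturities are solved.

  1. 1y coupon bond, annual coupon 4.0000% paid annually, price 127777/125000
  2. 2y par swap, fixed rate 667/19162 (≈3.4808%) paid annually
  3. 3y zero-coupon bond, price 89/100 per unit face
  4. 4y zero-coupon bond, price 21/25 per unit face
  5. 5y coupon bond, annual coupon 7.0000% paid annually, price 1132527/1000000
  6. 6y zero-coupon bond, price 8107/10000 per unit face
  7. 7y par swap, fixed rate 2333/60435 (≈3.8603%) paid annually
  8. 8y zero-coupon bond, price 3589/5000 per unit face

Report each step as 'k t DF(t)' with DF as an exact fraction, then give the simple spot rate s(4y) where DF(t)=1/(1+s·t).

1 1 9829/10000
2 2 9333/10000
3 3 89/100
4 4 21/25
5 5 8199/10000
6 6 8107/10000
7 7 7667/10000
8 8 3589/5000
s(4y) = (1/(21/25) − 1)/(4) = 1/21 ≈ 4.7619%

step 1 [1y] bond c/1=1/25: DF=(127777/125000 − 1/25·(0))/(1+1/25) = 9829/10000 ≈ 0.982900
step 2 [2y] swap r/1=667/19162: DF=(1 − 667/19162·(0.982900))/(1+667/19162) = 9333/10000 ≈ 0.933300
step 3 [3y] zero: DF = P = 89/100 ≈ 0.890000
step 4 [4y] zero: DF = P = 21/25 ≈ 0.840000
step 5 [5y] bond c/1=7/100: DF=(1132527/1000000 − 7/100·(0.982900+0.933300+0.890000+0.840000))/(1+7/100) = 8199/10000 ≈ 0.819900
step 6 [6y] zero: DF = P = 8107/10000 ≈ 0.810700
step 7 [7y] swap r/1=2333/60435: DF=(1 − 2333/60435·(0.982900+0.933300+0.890000+0.840000+0.819900+0.810700))/(1+2333/60435) = 7667/10000 ≈ 0.766700
step 8 [8y] zero: DF = P = 3589/5000 ≈ 0.717800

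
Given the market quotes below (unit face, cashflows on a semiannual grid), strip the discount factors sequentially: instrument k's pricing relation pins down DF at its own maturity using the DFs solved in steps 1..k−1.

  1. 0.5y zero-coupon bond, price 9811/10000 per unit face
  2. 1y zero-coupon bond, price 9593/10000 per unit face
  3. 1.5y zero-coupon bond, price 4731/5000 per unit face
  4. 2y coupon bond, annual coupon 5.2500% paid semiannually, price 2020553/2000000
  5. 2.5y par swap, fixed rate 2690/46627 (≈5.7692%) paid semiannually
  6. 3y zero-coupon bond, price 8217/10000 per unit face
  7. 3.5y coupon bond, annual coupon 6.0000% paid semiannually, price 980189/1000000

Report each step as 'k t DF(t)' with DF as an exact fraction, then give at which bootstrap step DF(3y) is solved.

1 1/2 9811/10000
2 1 9593/10000
3 3/2 4731/5000
4 2 4553/5000
5 5/2 1731/2000
6 3 8217/10000
7 7/2 7919/10000
DF(3y) is solved at step 6

step 1 [0.5y] zero: DF = P = 9811/10000 ≈ 0.981100
step 2 [1y] zero: DF = P = 9593/10000 ≈ 0.959300
step 3 [1.5y] zero: DF = P = 4731/5000 ≈ 0.946200
step 4 [2y] bond c/2=21/800: DF=(2020553/2000000 − 21/800·(0.981100+0.959300+0.946200))/(1+21/800) = 4553/5000 ≈ 0.910600
step 5 [2.5y] swap r/2=1345/46627: DF=(1 − 1345/46627·(0.981100+0.959300+0.946200+0.910600))/(1+1345/46627) = 1731/2000 ≈ 0.865500
step 6 [3y] zero: DF = P = 8217/10000 ≈ 0.821700
step 7 [3.5y] bond c/2=3/100: DF=(980189/1000000 − 3/100·(0.981100+0.959300+0.946200+0.910600+0.865500+0.821700))/(1+3/100) = 7919/10000 ≈ 0.791900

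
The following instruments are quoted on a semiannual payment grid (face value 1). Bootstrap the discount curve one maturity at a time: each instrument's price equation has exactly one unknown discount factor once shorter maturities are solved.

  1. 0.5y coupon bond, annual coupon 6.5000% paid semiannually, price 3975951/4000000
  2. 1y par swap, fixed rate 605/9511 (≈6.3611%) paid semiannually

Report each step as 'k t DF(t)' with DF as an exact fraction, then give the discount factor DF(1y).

step 1 [0.5y] bond c/2=13/400: DF=(3975951/4000000 − 13/400·(0))/(1+13/400) = 9627/10000 ≈ 0.962700
step 2 [1y] swap r/2=605/19022: DF=(1 − 605/19022·(0.962700))/(1+605/19022) = 1879/2000 ≈ 0.939500

1 1/2 9627/10000
2 1 1879/2000
DF(1y) = 1879/2000 ≈ 0.939500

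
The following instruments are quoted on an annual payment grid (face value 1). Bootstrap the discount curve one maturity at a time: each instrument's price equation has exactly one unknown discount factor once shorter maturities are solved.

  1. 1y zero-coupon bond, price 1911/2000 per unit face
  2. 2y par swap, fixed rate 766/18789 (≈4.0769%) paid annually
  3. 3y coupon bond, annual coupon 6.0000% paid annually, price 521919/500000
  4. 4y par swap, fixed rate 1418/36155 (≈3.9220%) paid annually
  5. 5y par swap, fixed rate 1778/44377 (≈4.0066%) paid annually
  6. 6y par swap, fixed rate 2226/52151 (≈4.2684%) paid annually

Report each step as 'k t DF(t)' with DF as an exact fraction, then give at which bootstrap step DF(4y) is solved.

1 1 1911/2000
2 2 4617/5000
3 3 549/625
4 4 4291/5000
5 5 4111/5000
6 6 3887/5000
DF(4y) is solved at step 4

step 1 [1y] zero: DF = P = 1911/2000 ≈ 0.955500
step 2 [2y] swap r/1=766/18789: DF=(1 − 766/18789·(0.955500))/(1+766/18789) = 4617/5000 ≈ 0.923400
step 3 [3y] bond c/1=3/50: DF=(521919/500000 − 3/50·(0.955500+0.923400))/(1+3/50) = 549/625 ≈ 0.878400
step 4 [4y] swap r/1=1418/36155: DF=(1 − 1418/36155·(0.955500+0.923400+0.878400))/(1+1418/36155) = 4291/5000 ≈ 0.858200
step 5 [5y] swap r/1=1778/44377: DF=(1 − 1778/44377·(0.955500+0.923400+0.878400+0.858200))/(1+1778/44377) = 4111/5000 ≈ 0.822200
step 6 [6y] swap r/1=2226/52151: DF=(1 − 2226/52151·(0.955500+0.923400+0.878400+0.858200+0.822200))/(1+2226/52151) = 3887/5000 ≈ 0.777400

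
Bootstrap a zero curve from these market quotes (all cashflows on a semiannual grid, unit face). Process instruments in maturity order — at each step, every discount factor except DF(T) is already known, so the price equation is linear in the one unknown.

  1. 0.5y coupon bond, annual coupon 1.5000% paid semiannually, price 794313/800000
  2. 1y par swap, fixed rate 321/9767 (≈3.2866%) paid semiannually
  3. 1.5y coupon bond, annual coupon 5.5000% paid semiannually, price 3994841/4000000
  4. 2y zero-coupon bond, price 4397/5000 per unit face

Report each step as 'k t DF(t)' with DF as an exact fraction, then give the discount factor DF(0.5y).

step 1 [0.5y] bond c/2=3/400: DF=(794313/800000 − 3/400·(0))/(1+3/400) = 1971/2000 ≈ 0.985500
step 2 [1y] swap r/2=321/19534: DF=(1 − 321/19534·(0.985500))/(1+321/19534) = 9679/10000 ≈ 0.967900
step 3 [1.5y] bond c/2=11/400: DF=(3994841/4000000 − 11/400·(0.985500+0.967900))/(1+11/400) = 9197/10000 ≈ 0.919700
step 4 [2y] zero: DF = P = 4397/5000 ≈ 0.879400

1 1/2 1971/2000
2 1 9679/10000
3 3/2 9197/10000
4 2 4397/5000
DF(0.5y) = 1971/2000 ≈ 0.985500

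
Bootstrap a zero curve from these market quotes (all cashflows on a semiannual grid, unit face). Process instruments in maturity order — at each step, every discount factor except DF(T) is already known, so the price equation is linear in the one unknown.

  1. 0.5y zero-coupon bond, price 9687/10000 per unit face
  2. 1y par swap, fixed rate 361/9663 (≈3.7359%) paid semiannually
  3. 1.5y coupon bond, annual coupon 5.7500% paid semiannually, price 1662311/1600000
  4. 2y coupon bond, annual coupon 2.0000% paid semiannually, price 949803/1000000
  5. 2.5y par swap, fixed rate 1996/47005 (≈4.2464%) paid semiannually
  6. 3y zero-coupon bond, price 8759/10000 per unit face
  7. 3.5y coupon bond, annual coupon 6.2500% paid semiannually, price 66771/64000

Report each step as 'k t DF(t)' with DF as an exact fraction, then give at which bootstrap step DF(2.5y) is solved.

step 1 [0.5y] zero: DF = P = 9687/10000 ≈ 0.968700
step 2 [1y] swap r/2=361/19326: DF=(1 − 361/19326·(0.968700))/(1+361/19326) = 9639/10000 ≈ 0.963900
step 3 [1.5y] bond c/2=23/800: DF=(1662311/1600000 − 23/800·(0.968700+0.963900))/(1+23/800) = 9559/10000 ≈ 0.955900
step 4 [2y] bond c/2=1/100: DF=(949803/1000000 − 1/100·(0.968700+0.963900+0.955900))/(1+1/100) = 4559/5000 ≈ 0.911800
step 5 [2.5y] swap r/2=998/47005: DF=(1 − 998/47005·(0.968700+0.963900+0.955900+0.911800))/(1+998/47005) = 4501/5000 ≈ 0.900200
step 6 [3y] zero: DF = P = 8759/10000 ≈ 0.875900
step 7 [3.5y] bond c/2=1/32: DF=(66771/64000 − 1/32·(0.968700+0.963900+0.955900+0.911800+0.900200+0.875900))/(1+1/32) = 8427/10000 ≈ 0.842700

1 1/2 9687/10000
2 1 9639/10000
3 3/2 9559/10000
4 2 4559/5000
5 5/2 4501/5000
6 3 8759/10000
7 7/2 8427/10000
DF(2.5y) is solved at step 5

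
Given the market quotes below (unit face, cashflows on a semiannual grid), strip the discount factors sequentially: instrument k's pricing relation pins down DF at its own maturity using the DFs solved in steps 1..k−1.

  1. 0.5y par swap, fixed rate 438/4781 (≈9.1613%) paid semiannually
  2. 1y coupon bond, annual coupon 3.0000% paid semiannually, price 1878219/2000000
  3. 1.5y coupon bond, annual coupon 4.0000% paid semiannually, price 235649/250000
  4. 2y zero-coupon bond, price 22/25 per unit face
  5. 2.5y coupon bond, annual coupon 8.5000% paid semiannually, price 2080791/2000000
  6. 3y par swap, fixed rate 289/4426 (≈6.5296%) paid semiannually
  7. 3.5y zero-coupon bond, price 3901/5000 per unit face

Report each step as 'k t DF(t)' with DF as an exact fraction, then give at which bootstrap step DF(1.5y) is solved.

step 1 [0.5y] swap r/2=219/4781: DF=(1 − 219/4781·(0))/(1+219/4781) = 4781/5000 ≈ 0.956200
step 2 [1y] bond c/2=3/200: DF=(1878219/2000000 − 3/200·(0.956200))/(1+3/200) = 9111/10000 ≈ 0.911100
step 3 [1.5y] bond c/2=1/50: DF=(235649/250000 − 1/50·(0.956200+0.911100))/(1+1/50) = 71/80 ≈ 0.887500
step 4 [2y] zero: DF = P = 22/25 ≈ 0.880000
step 5 [2.5y] bond c/2=17/400: DF=(2080791/2000000 − 17/400·(0.956200+0.911100+0.887500+0.880000))/(1+17/400) = 4249/5000 ≈ 0.849800
step 6 [3y] swap r/2=289/8852: DF=(1 − 289/8852·(0.956200+0.911100+0.887500+0.880000+0.849800))/(1+289/8852) = 4133/5000 ≈ 0.826600
step 7 [3.5y] zero: DF = P = 3901/5000 ≈ 0.780200

1 1/2 4781/5000
2 1 9111/10000
3 3/2 71/80
4 2 22/25
5 5/2 4249/5000
6 3 4133/5000
7 7/2 3901/5000
DF(1.5y) is solved at step 3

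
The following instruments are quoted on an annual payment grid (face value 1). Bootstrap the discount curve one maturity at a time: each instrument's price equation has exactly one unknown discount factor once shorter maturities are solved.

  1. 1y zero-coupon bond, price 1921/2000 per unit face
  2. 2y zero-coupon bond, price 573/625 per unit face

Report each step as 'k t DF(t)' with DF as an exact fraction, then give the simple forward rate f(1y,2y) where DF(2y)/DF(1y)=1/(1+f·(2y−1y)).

step 1 [1y] zero: DF = P = 1921/2000 ≈ 0.960500
step 2 [2y] zero: DF = P = 573/625 ≈ 0.916800

1 1 1921/2000
2 2 573/625
f(1y,2y) = ((1921/2000)/(573/625) − 1)/(1) = 437/9168 ≈ 4.7666%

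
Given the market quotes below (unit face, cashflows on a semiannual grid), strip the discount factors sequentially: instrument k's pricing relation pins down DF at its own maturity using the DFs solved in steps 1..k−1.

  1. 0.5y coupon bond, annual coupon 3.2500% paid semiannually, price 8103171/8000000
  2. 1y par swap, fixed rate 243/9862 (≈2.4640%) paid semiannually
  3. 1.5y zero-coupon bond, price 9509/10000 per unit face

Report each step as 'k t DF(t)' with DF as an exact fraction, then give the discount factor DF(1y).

1 1/2 9967/10000
2 1 9757/10000
3 3/2 9509/10000
DF(1y) = 9757/10000 ≈ 0.975700

step 1 [0.5y] bond c/2=13/800: DF=(8103171/8000000 − 13/800·(0))/(1+13/800) = 9967/10000 ≈ 0.996700
step 2 [1y] swap r/2=243/19724: DF=(1 − 243/19724·(0.996700))/(1+243/19724) = 9757/10000 ≈ 0.975700
step 3 [1.5y] zero: DF = P = 9509/10000 ≈ 0.950900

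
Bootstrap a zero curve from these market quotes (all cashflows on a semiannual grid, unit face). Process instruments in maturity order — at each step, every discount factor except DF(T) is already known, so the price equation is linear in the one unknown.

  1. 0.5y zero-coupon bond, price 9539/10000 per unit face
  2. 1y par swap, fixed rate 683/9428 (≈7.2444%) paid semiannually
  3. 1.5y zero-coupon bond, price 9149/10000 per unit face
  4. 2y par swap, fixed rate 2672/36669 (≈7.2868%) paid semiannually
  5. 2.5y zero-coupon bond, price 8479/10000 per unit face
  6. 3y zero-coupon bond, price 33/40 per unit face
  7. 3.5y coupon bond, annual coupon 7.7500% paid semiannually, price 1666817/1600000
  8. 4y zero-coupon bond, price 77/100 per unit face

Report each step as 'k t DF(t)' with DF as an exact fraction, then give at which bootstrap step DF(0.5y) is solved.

1 1/2 9539/10000
2 1 9317/10000
3 3/2 9149/10000
4 2 1083/1250
5 5/2 8479/10000
6 3 33/40
7 7/2 8037/10000
8 4 77/100
DF(0.5y) is solved at step 1

step 1 [0.5y] zero: DF = P = 9539/10000 ≈ 0.953900
step 2 [1y] swap r/2=683/18856: DF=(1 − 683/18856·(0.953900))/(1+683/18856) = 9317/10000 ≈ 0.931700
step 3 [1.5y] zero: DF = P = 9149/10000 ≈ 0.914900
step 4 [2y] swap r/2=1336/36669: DF=(1 − 1336/36669·(0.953900+0.931700+0.914900))/(1+1336/36669) = 1083/1250 ≈ 0.866400
step 5 [2.5y] zero: DF = P = 8479/10000 ≈ 0.847900
step 6 [3y] zero: DF = P = 33/40 ≈ 0.825000
step 7 [3.5y] bond c/2=31/800: DF=(1666817/1600000 − 31/800·(0.953900+0.931700+0.914900+0.866400+0.847900+0.825000))/(1+31/800) = 8037/10000 ≈ 0.803700
step 8 [4y] zero: DF = P = 77/100 ≈ 0.770000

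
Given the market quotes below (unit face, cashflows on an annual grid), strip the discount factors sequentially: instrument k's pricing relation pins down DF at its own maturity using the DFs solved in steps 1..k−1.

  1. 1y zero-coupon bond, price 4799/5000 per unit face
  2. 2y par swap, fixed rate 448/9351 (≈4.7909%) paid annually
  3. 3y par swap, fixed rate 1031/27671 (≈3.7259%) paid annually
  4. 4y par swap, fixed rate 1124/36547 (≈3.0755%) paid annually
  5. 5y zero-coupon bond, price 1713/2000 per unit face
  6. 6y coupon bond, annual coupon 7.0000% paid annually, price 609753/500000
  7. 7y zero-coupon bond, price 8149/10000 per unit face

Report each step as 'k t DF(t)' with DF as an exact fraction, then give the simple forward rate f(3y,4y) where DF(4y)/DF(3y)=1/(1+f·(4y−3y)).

step 1 [1y] zero: DF = P = 4799/5000 ≈ 0.959800
step 2 [2y] swap r/1=448/9351: DF=(1 − 448/9351·(0.959800))/(1+448/9351) = 569/625 ≈ 0.910400
step 3 [3y] swap r/1=1031/27671: DF=(1 − 1031/27671·(0.959800+0.910400))/(1+1031/27671) = 8969/10000 ≈ 0.896900
step 4 [4y] swap r/1=1124/36547: DF=(1 − 1124/36547·(0.959800+0.910400+0.896900))/(1+1124/36547) = 2219/2500 ≈ 0.887600
step 5 [5y] zero: DF = P = 1713/2000 ≈ 0.856500
step 6 [6y] bond c/1=7/100: DF=(609753/500000 − 7/100·(0.959800+0.910400+0.896900+0.887600+0.856500))/(1+7/100) = 4223/5000 ≈ 0.844600
step 7 [7y] zero: DF = P = 8149/10000 ≈ 0.814900

1 1 4799/5000
2 2 569/625
3 3 8969/10000
4 4 2219/2500
5 5 1713/2000
6 6 4223/5000
7 7 8149/10000
f(3y,4y) = ((8969/10000)/(2219/2500) − 1)/(1) = 93/8876 ≈ 1.0478%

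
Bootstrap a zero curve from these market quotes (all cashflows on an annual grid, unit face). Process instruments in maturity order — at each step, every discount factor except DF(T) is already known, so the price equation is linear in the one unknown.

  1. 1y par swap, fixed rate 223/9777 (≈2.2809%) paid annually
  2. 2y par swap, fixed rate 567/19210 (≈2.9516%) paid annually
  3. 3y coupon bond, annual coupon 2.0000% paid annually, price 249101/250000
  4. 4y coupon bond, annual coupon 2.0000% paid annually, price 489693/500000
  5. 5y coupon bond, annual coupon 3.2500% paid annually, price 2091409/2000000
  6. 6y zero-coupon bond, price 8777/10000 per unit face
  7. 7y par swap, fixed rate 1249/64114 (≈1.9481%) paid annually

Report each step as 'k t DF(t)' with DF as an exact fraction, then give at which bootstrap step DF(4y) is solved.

step 1 [1y] swap r/1=223/9777: DF=(1 − 223/9777·(0))/(1+223/9777) = 9777/10000 ≈ 0.977700
step 2 [2y] swap r/1=567/19210: DF=(1 − 567/19210·(0.977700))/(1+567/19210) = 9433/10000 ≈ 0.943300
step 3 [3y] bond c/1=1/50: DF=(249101/250000 − 1/50·(0.977700+0.943300))/(1+1/50) = 587/625 ≈ 0.939200
step 4 [4y] bond c/1=1/50: DF=(489693/500000 − 1/50·(0.977700+0.943300+0.939200))/(1+1/50) = 9041/10000 ≈ 0.904100
step 5 [5y] bond c/1=13/400: DF=(2091409/2000000 − 13/400·(0.977700+0.943300+0.939200+0.904100))/(1+13/400) = 8943/10000 ≈ 0.894300
step 6 [6y] zero: DF = P = 8777/10000 ≈ 0.877700
step 7 [7y] swap r/1=1249/64114: DF=(1 − 1249/64114·(0.977700+0.943300+0.939200+0.904100+0.894300+0.877700))/(1+1249/64114) = 8751/10000 ≈ 0.875100

1 1 9777/10000
2 2 9433/10000
3 3 587/625
4 4 9041/10000
5 5 8943/10000
6 6 8777/10000
7 7 8751/10000
DF(4y) is solved at step 4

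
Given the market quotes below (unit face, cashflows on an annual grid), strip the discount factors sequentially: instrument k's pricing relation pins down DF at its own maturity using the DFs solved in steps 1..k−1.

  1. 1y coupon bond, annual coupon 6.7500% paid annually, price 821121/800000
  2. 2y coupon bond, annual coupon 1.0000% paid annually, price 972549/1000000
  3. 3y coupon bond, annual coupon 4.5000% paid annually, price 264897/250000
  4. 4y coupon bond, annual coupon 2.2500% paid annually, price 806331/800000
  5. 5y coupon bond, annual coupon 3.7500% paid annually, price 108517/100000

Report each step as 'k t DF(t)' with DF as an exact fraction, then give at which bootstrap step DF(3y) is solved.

step 1 [1y] bond c/1=27/400: DF=(821121/800000 − 27/400·(0))/(1+27/400) = 1923/2000 ≈ 0.961500
step 2 [2y] bond c/1=1/100: DF=(972549/1000000 − 1/100·(0.961500))/(1+1/100) = 4767/5000 ≈ 0.953400
step 3 [3y] bond c/1=9/200: DF=(264897/250000 − 9/200·(0.961500+0.953400))/(1+9/200) = 1863/2000 ≈ 0.931500
step 4 [4y] bond c/1=9/400: DF=(806331/800000 − 9/400·(0.961500+0.953400+0.931500))/(1+9/400) = 9231/10000 ≈ 0.923100
step 5 [5y] bond c/1=3/80: DF=(108517/100000 − 3/80·(0.961500+0.953400+0.931500+0.923100))/(1+3/80) = 9097/10000 ≈ 0.909700

1 1 1923/2000
2 2 4767/5000
3 3 1863/2000
4 4 9231/10000
5 5 9097/10000
DF(3y) is solved at step 3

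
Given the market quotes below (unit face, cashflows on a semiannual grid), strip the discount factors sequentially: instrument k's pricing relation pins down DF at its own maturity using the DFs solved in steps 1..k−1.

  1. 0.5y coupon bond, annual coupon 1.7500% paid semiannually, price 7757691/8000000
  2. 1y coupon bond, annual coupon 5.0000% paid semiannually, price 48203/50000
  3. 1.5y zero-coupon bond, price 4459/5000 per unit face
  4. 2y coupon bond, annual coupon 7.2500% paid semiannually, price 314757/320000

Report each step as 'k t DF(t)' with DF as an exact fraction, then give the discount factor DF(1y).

1 1/2 9613/10000
2 1 9171/10000
3 3/2 4459/5000
4 2 8523/10000
DF(1y) = 9171/10000 ≈ 0.917100

step 1 [0.5y] bond c/2=7/800: DF=(7757691/8000000 − 7/800·(0))/(1+7/800) = 9613/10000 ≈ 0.961300
step 2 [1y] bond c/2=1/40: DF=(48203/50000 − 1/40·(0.961300))/(1+1/40) = 9171/10000 ≈ 0.917100
step 3 [1.5y] zero: DF = P = 4459/5000 ≈ 0.891800
step 4 [2y] bond c/2=29/800: DF=(314757/320000 − 29/800·(0.961300+0.917100+0.891800))/(1+29/800) = 8523/10000 ≈ 0.852300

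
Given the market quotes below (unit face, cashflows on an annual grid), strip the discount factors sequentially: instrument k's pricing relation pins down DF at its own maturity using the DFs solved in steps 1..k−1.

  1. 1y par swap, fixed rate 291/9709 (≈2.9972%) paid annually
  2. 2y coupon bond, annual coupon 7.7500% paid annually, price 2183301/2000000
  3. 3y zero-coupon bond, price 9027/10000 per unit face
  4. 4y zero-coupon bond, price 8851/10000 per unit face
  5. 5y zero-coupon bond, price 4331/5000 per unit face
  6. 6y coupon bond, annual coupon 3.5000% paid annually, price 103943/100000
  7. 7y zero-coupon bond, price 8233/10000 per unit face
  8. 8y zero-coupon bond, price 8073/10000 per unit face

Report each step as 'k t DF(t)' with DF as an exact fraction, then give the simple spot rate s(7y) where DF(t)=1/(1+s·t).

1 1 9709/10000
2 2 9433/10000
3 3 9027/10000
4 4 8851/10000
5 5 4331/5000
6 6 4249/5000
7 7 8233/10000
8 8 8073/10000
s(7y) = (1/(8233/10000) − 1)/(7) = 1767/57631 ≈ 3.0661%

step 1 [1y] swap r/1=291/9709: DF=(1 − 291/9709·(0))/(1+291/9709) = 9709/10000 ≈ 0.970900
step 2 [2y] bond c/1=31/400: DF=(2183301/2000000 − 31/400·(0.970900))/(1+31/400) = 9433/10000 ≈ 0.943300
step 3 [3y] zero: DF = P = 9027/10000 ≈ 0.902700
step 4 [4y] zero: DF = P = 8851/10000 ≈ 0.885100
step 5 [5y] zero: DF = P = 4331/5000 ≈ 0.866200
step 6 [6y] bond c/1=7/200: DF=(103943/100000 − 7/200·(0.970900+0.943300+0.902700+0.885100+0.866200))/(1+7/200) = 4249/5000 ≈ 0.849800
step 7 [7y] zero: DF = P = 8233/10000 ≈ 0.823300
step 8 [8y] zero: DF = P = 8073/10000 ≈ 0.807300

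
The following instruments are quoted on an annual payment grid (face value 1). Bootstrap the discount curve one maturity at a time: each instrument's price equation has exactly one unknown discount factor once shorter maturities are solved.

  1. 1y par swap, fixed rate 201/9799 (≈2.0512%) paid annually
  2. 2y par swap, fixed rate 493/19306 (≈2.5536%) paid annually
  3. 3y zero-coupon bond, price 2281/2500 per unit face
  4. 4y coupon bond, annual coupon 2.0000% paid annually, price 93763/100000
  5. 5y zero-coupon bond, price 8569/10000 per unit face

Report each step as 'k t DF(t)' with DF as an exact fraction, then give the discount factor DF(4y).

1 1 9799/10000
2 2 9507/10000
3 3 2281/2500
4 4 1727/2000
5 5 8569/10000
DF(4y) = 1727/2000 ≈ 0.863500

step 1 [1y] swap r/1=201/9799: DF=(1 − 201/9799·(0))/(1+201/9799) = 9799/10000 ≈ 0.979900
step 2 [2y] swap r/1=493/19306: DF=(1 − 493/19306·(0.979900))/(1+493/19306) = 9507/10000 ≈ 0.950700
step 3 [3y] zero: DF = P = 2281/2500 ≈ 0.912400
step 4 [4y] bond c/1=1/50: DF=(93763/100000 − 1/50·(0.979900+0.950700+0.912400))/(1+1/50) = 1727/2000 ≈ 0.863500
step 5 [5y] zero: DF = P = 8569/10000 ≈ 0.856900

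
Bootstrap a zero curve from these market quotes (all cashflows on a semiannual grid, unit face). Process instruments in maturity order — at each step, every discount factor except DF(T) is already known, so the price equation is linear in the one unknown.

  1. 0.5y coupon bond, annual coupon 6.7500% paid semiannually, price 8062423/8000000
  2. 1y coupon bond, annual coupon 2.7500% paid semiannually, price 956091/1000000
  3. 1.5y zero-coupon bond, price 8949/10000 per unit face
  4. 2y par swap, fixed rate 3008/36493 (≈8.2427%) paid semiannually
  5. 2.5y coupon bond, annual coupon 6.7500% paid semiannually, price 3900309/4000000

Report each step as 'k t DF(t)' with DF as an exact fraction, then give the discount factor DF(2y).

step 1 [0.5y] bond c/2=27/800: DF=(8062423/8000000 − 27/800·(0))/(1+27/800) = 9749/10000 ≈ 0.974900
step 2 [1y] bond c/2=11/800: DF=(956091/1000000 − 11/800·(0.974900))/(1+11/800) = 9299/10000 ≈ 0.929900
step 3 [1.5y] zero: DF = P = 8949/10000 ≈ 0.894900
step 4 [2y] swap r/2=1504/36493: DF=(1 − 1504/36493·(0.974900+0.929900+0.894900))/(1+1504/36493) = 531/625 ≈ 0.849600
step 5 [2.5y] bond c/2=27/800: DF=(3900309/4000000 − 27/800·(0.974900+0.929900+0.894900+0.849600))/(1+27/800) = 8241/10000 ≈ 0.824100

1 1/2 9749/10000
2 1 9299/10000
3 3/2 8949/10000
4 2 531/625
5 5/2 8241/10000
DF(2y) = 531/625 ≈ 0.849600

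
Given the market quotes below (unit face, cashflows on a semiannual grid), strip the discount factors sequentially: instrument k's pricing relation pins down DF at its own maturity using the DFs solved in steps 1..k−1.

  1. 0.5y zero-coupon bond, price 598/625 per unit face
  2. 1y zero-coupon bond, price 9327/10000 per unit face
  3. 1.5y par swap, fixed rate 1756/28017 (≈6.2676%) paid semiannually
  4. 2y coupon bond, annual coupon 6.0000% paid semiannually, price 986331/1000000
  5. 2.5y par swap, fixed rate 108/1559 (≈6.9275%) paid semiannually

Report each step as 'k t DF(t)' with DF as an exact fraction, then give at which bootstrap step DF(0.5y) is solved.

step 1 [0.5y] zero: DF = P = 598/625 ≈ 0.956800
step 2 [1y] zero: DF = P = 9327/10000 ≈ 0.932700
step 3 [1.5y] swap r/2=878/28017: DF=(1 − 878/28017·(0.956800+0.932700))/(1+878/28017) = 4561/5000 ≈ 0.912200
step 4 [2y] bond c/2=3/100: DF=(986331/1000000 − 3/100·(0.956800+0.932700+0.912200))/(1+3/100) = 219/250 ≈ 0.876000
step 5 [2.5y] swap r/2=54/1559: DF=(1 − 54/1559·(0.956800+0.932700+0.912200+0.876000))/(1+54/1559) = 4217/5000 ≈ 0.843400

1 1/2 598/625
2 1 9327/10000
3 3/2 4561/5000
4 2 219/250
5 5/2 4217/5000
DF(0.5y) is solved at step 1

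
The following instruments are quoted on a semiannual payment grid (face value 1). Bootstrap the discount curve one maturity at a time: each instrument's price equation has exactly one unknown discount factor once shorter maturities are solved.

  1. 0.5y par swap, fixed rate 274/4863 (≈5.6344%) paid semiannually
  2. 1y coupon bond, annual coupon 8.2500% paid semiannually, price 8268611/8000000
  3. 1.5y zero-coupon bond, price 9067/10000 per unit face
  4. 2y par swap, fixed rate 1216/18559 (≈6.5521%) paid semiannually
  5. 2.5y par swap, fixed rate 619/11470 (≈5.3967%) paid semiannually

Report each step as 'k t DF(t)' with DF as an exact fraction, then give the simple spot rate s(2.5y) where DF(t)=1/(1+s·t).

step 1 [0.5y] swap r/2=137/4863: DF=(1 − 137/4863·(0))/(1+137/4863) = 4863/5000 ≈ 0.972600
step 2 [1y] bond c/2=33/800: DF=(8268611/8000000 − 33/800·(0.972600))/(1+33/800) = 9541/10000 ≈ 0.954100
step 3 [1.5y] zero: DF = P = 9067/10000 ≈ 0.906700
step 4 [2y] swap r/2=608/18559: DF=(1 − 608/18559·(0.972600+0.954100+0.906700))/(1+608/18559) = 549/625 ≈ 0.878400
step 5 [2.5y] swap r/2=619/22940: DF=(1 − 619/22940·(0.972600+0.954100+0.906700+0.878400))/(1+619/22940) = 4381/5000 ≈ 0.876200

1 1/2 4863/5000
2 1 9541/10000
3 3/2 9067/10000
4 2 549/625
5 5/2 4381/5000
s(2.5y) = (1/(4381/5000) − 1)/(5/2) = 1238/21905 ≈ 5.6517%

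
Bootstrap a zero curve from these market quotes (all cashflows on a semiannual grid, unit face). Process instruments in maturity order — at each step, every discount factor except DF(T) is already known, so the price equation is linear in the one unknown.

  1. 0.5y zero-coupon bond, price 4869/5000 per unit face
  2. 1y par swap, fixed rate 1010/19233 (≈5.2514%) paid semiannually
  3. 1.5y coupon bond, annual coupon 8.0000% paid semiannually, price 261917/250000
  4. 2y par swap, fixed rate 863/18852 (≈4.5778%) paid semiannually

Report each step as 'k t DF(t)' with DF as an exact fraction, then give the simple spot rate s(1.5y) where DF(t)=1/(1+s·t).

step 1 [0.5y] zero: DF = P = 4869/5000 ≈ 0.973800
step 2 [1y] swap r/2=505/19233: DF=(1 − 505/19233·(0.973800))/(1+505/19233) = 1899/2000 ≈ 0.949500
step 3 [1.5y] bond c/2=1/25: DF=(261917/250000 − 1/25·(0.973800+0.949500))/(1+1/25) = 4667/5000 ≈ 0.933400
step 4 [2y] swap r/2=863/37704: DF=(1 − 863/37704·(0.973800+0.949500+0.933400))/(1+863/37704) = 9137/10000 ≈ 0.913700

1 1/2 4869/5000
2 1 1899/2000
3 3/2 4667/5000
4 2 9137/10000
s(1.5y) = (1/(4667/5000) − 1)/(3/2) = 222/4667 ≈ 4.7568%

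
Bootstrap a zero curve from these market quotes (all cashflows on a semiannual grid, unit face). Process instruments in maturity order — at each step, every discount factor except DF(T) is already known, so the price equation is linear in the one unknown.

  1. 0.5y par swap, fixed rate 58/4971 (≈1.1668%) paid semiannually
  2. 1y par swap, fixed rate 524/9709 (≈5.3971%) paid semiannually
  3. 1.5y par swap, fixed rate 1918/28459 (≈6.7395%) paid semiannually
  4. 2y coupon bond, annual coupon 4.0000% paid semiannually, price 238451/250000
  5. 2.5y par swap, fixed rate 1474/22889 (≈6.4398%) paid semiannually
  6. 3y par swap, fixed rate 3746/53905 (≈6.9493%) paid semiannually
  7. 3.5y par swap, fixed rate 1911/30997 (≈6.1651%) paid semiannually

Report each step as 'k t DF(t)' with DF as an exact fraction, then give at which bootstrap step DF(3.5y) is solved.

1 1/2 4971/5000
2 1 2369/2500
3 3/2 9041/10000
4 2 8793/10000
5 5/2 4263/5000
6 3 8127/10000
7 7/2 8089/10000
DF(3.5y) is solved at step 7

step 1 [0.5y] swap r/2=29/4971: DF=(1 − 29/4971·(0))/(1+29/4971) = 4971/5000 ≈ 0.994200
step 2 [1y] swap r/2=262/9709: DF=(1 − 262/9709·(0.994200))/(1+262/9709) = 2369/2500 ≈ 0.947600
step 3 [1.5y] swap r/2=959/28459: DF=(1 − 959/28459·(0.994200+0.947600))/(1+959/28459) = 9041/10000 ≈ 0.904100
step 4 [2y] bond c/2=1/50: DF=(238451/250000 − 1/50·(0.994200+0.947600+0.904100))/(1+1/50) = 8793/10000 ≈ 0.879300
step 5 [2.5y] swap r/2=737/22889: DF=(1 − 737/22889·(0.994200+0.947600+0.904100+0.879300))/(1+737/22889) = 4263/5000 ≈ 0.852600
step 6 [3y] swap r/2=1873/53905: DF=(1 − 1873/53905·(0.994200+0.947600+0.904100+0.879300+0.852600))/(1+1873/53905) = 8127/10000 ≈ 0.812700
step 7 [3.5y] swap r/2=1911/61994: DF=(1 − 1911/61994·(0.994200+0.947600+0.904100+0.879300+0.852600+0.812700))/(1+1911/61994) = 8089/10000 ≈ 0.808900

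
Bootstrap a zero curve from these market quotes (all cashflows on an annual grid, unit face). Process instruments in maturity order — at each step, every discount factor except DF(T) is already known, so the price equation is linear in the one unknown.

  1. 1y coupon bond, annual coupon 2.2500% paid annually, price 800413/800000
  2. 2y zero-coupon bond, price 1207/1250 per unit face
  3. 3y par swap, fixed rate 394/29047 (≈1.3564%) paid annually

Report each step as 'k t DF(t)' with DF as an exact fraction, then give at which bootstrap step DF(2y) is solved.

1 1 1957/2000
2 2 1207/1250
3 3 4803/5000
DF(2y) is solved at step 2

step 1 [1y] bond c/1=9/400: DF=(800413/800000 − 9/400·(0))/(1+9/400) = 1957/2000 ≈ 0.978500
step 2 [2y] zero: DF = P = 1207/1250 ≈ 0.965600
step 3 [3y] swap r/1=394/29047: DF=(1 − 394/29047·(0.978500+0.965600))/(1+394/29047) = 4803/5000 ≈ 0.960600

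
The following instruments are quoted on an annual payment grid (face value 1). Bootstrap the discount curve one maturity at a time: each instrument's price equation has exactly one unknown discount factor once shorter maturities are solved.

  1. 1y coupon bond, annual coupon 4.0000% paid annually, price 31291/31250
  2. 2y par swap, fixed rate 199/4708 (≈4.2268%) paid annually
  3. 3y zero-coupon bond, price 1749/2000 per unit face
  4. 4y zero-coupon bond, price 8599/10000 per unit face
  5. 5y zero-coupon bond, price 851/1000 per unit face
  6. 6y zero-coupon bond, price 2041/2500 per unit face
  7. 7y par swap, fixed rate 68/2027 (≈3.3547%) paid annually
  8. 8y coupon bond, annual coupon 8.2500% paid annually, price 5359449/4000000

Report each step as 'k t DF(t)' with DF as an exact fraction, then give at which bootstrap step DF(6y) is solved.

step 1 [1y] bond c/1=1/25: DF=(31291/31250 − 1/25·(0))/(1+1/25) = 2407/2500 ≈ 0.962800
step 2 [2y] swap r/1=199/4708: DF=(1 − 199/4708·(0.962800))/(1+199/4708) = 2301/2500 ≈ 0.920400
step 3 [3y] zero: DF = P = 1749/2000 ≈ 0.874500
step 4 [4y] zero: DF = P = 8599/10000 ≈ 0.859900
step 5 [5y] zero: DF = P = 851/1000 ≈ 0.851000
step 6 [6y] zero: DF = P = 2041/2500 ≈ 0.816400
step 7 [7y] swap r/1=68/2027: DF=(1 − 68/2027·(0.962800+0.920400+0.874500+0.859900+0.851000+0.816400))/(1+68/2027) = 199/250 ≈ 0.796000
step 8 [8y] bond c/1=33/400: DF=(5359449/4000000 − 33/400·(0.962800+0.920400+0.874500+0.859900+0.851000+0.816400+0.796000))/(1+33/400) = 7743/10000 ≈ 0.774300

1 1 2407/2500
2 2 2301/2500
3 3 1749/2000
4 4 8599/10000
5 5 851/1000
6 6 2041/2500
7 7 199/250
8 8 7743/10000
DF(6y) is solved at step 6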